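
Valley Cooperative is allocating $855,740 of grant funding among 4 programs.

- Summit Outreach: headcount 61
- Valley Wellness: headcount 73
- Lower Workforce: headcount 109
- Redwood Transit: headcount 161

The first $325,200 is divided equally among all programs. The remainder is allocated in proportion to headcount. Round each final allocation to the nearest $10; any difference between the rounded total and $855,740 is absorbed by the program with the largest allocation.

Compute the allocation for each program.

Summit Outreach: $161,410 · Valley Wellness: $177,160 · Lower Workforce: $224,440 · Redwood Transit: $292,730

First tranche $325,200 split equally: $81,300 each.
Remainder $530,540 by headcount (total 404): Summit Outreach 80,106.29 → $80,110; Valley Wellness 95,864.90 → $95,860; Lower Workforce 143,140.74 → $143,140; Redwood Transit 211,428.07 → $211,430.
Totals: Summit Outreach $81,300 + $80,110 = $161,410; Valley Wellness $81,300 + $95,860 = $177,160; Lower Workforce $81,300 + $143,140 = $224,440; Redwood Transit $81,300 + $211,430 = $292,730.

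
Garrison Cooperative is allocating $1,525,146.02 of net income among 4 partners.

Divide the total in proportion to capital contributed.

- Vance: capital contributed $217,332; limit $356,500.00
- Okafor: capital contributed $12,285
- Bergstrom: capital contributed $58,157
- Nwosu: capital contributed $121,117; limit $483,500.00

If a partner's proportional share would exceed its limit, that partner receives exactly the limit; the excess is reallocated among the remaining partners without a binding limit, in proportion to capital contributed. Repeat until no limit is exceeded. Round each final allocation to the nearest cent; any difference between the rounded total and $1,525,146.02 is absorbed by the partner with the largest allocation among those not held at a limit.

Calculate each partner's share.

Vance: $356,500.00 | Okafor: $119,488.64 | Bergstrom: $565,657.38 | Nwosu: $483,500.00

Capital contributed total: 408,891.
Unconstrained shares: Vance 810,639.1063; Okafor 45,822.5269; Bergstrom 216,923.1338; Nwosu 451,761.2530.
Capped: Vance ($356,500.00); residual $1,168,646.02 reallocated over remaining capital contributed 191,559.
Capped: Nwosu ($483,500.00); residual $685,146.02 reallocated over remaining capital contributed 70,442.
Shares after redistribution: Okafor 119,488.6411 → $119,488.64; Bergstrom 565,657.3789 → $565,657.38.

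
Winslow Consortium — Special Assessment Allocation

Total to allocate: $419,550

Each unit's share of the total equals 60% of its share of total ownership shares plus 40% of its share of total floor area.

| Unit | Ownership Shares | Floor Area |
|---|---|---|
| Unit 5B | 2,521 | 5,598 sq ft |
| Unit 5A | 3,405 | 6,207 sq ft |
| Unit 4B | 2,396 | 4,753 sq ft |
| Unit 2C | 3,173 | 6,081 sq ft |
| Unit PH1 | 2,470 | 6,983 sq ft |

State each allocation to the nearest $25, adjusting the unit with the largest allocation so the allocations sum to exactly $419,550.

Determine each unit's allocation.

Unit 5B: $77,150 | Unit 5A: $96,550 | Unit 4B: $70,125 | Unit 2C: $91,650 | Unit PH1: $84,075

Totals — ownership shares 13,965, floor area 29,622.
Blended shares (60% ownership shares + 40% floor area): Unit 5B 0.1839; Unit 5A 0.2301; Unit 4B 0.1671; Unit 2C 0.2184; Unit PH1 0.2004.
Proportional shares: Unit 5B 77,157.81; Unit 5A 96,542.81; Unit 4B 70,117.34; Unit 2C 91,647.00; Unit PH1 84,085.05.
Rounded to nearest $25: Unit 5B $77,150; Unit 5A $96,550; Unit 4B $70,125; Unit 2C $91,650; Unit PH1 $84,075. Sum = $419,550.
Rounded total matches; no reconciliation needed.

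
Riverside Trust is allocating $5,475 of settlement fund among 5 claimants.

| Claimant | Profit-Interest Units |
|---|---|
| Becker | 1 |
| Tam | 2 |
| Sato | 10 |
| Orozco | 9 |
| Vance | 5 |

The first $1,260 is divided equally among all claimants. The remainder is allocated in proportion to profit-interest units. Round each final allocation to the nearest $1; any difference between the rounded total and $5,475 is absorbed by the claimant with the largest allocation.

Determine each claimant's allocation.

Becker: $408 | Tam: $564 | Sato: $1,813 | Orozco: $1,657 | Vance: $1,033

$1,260 shared equally gives $252 per claimant.
Remainder $4,215 by profit-interest units (total 27): Becker 156.11 → $156; Tam 312.22 → $312; Sato 1,561.11 → $1,561; Orozco 1,405.00 → $1,405; Vance 780.56 → $781.
Totals: Becker $252 + $156 = $408; Tam $252 + $312 = $564; Sato $252 + $1,561 = $1,813; Orozco $252 + $1,405 = $1,657; Vance $252 + $781 = $1,033.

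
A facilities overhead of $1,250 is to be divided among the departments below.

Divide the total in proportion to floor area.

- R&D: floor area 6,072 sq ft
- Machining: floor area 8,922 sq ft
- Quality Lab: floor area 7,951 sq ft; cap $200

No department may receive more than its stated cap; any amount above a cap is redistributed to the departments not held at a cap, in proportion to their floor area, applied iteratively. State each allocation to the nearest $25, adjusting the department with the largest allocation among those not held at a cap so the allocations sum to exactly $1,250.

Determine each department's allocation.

Combined floor area = 22,945.
Unconstrained shares: R&D 330.79; Machining 486.05; Quality Lab 433.16.
Capped: Quality Lab ($200); residual $1,050 reallocated over remaining floor area 14,994.
Remaining shares: R&D 425.21 → $425; Machining 624.79 → $625.

R&D: $425 | Machining: $625 | Quality Lab: $200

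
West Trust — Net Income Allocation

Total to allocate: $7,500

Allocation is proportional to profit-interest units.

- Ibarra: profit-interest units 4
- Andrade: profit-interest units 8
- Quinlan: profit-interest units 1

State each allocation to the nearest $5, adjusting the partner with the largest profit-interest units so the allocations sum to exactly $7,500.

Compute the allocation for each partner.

Combined profit-interest units = 4 + 8 + 1 = 13.
Unrounded shares: Ibarra 2,307.69; Andrade 4,615.38; Quinlan 576.92.
Rounded to nearest $5: Ibarra $2,310; Andrade $4,615; Quinlan $575. Sum = $7,500.
No rounding difference to absorb.

Ibarra: $2,310; Andrade: $4,615; Quinlan: $575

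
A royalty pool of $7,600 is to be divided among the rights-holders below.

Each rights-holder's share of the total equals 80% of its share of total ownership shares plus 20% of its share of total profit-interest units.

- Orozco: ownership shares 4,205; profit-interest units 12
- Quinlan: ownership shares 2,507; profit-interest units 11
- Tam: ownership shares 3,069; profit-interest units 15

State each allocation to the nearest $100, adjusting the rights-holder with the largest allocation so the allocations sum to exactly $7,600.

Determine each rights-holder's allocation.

Totals — ownership shares 9,781, profit-interest units 38.
Composite weights (80% ownership shares + 20% profit-interest units): Orozco 0.4071; Quinlan 0.2629; Tam 0.3300.
Unrounded shares: Orozco 3,093.88; Quinlan 1,998.38; Tam 2,507.73.
After rounding ($100): Orozco $3,100; Quinlan $2,000; Tam $2,500. Sum = $7,600.
Rounded total matches; no reconciliation needed.

Orozco: $3,100 · Quinlan: $2,000 · Tam: $2,500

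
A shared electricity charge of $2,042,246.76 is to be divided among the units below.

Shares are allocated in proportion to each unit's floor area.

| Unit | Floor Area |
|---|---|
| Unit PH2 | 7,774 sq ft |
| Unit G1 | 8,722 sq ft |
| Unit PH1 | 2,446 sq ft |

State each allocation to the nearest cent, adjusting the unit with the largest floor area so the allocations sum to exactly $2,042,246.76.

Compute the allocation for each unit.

Total floor area = 7,774 + 8,722 + 2,446 = 18,942.
Proportional shares: Unit PH2 838,159.9785; Unit G1 940,369.3507; Unit PH1 263,717.4308.
After rounding (cent): Unit PH2 $838,159.98; Unit G1 $940,369.35; Unit PH1 $263,717.43. Sum = $2,042,246.76.
No rounding difference to absorb.

Unit PH2: $838,159.98 | Unit G1: $940,369.35 | Unit PH1: $263,717.43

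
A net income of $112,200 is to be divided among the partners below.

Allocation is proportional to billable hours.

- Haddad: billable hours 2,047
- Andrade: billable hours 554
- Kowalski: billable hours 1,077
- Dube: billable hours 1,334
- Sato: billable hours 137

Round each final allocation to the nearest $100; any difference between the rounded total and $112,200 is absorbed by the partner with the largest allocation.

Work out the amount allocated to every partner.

Total billable hours = 5,149.
Proportional shares: Haddad 2,047/5,149 × $112,200 = 44,605.44; Andrade 554/5,149 × $112,200 = 12,072.01; Kowalski 1,077/5,149 × $112,200 = 23,468.52; Dube 1,334/5,149 × $112,200 = 29,068.71; Sato 137/5,149 × $112,200 = 2,985.32.
After rounding ($100): Haddad $44,600; Andrade $12,100; Kowalski $23,500; Dube $29,100; Sato $3,000. Sum = $112,300.
Difference $112,200 − $112,300 = −$100 applied to largest allocation (Haddad): Haddad becomes $44,500.

Haddad: $44,500 | Andrade: $12,100 | Kowalski: $23,500 | Dube: $29,100 | Sato: $3,000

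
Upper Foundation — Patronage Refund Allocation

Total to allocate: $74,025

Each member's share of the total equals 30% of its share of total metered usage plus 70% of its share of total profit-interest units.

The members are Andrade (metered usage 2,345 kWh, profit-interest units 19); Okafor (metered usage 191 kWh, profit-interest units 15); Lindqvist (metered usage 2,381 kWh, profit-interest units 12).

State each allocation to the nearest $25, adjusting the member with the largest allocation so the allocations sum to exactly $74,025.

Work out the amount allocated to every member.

Andrade: $32,000 | Okafor: $17,750 | Lindqvist: $24,275

Totals — metered usage 4,917, profit-interest units 46.
Composite weights (30% metered usage + 70% profit-interest units): Andrade 0.4322; Okafor 0.2399; Lindqvist 0.3279.
Unrounded shares: Andrade 31,994.01; Okafor 17,759.66; Lindqvist 24,271.33.
At nearest $25: Andrade $32,000; Okafor $17,750; Lindqvist $24,275. Sum = $74,025.
Rounded total matches; no reconciliation needed.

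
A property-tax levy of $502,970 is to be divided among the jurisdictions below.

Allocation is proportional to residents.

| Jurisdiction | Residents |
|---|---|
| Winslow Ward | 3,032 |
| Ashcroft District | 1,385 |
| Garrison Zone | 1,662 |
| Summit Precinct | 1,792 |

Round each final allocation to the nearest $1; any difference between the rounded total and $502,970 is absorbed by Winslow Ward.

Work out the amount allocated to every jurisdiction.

Sum of residents: 7,871.
Pro-rata amounts: Winslow Ward 3,032/7,871 × $502,970 = 193,749.85; Ashcroft District 1,385/7,871 × $502,970 = 88,503.81; Garrison Zone 1,662/7,871 × $502,970 = 106,204.57; Summit Precinct 1,792/7,871 × $502,970 = 114,511.78.
At nearest $1: Winslow Ward $193,750; Ashcroft District $88,504; Garrison Zone $106,205; Summit Precinct $114,512. Sum = $502,971.
Difference $502,970 − $502,971 = −$1 applied to Winslow Ward: Winslow Ward becomes $193,749.

Winslow Ward: $193,749 | Ashcroft District: $88,504 | Garrison Zone: $106,205 | Summit Precinct: $114,512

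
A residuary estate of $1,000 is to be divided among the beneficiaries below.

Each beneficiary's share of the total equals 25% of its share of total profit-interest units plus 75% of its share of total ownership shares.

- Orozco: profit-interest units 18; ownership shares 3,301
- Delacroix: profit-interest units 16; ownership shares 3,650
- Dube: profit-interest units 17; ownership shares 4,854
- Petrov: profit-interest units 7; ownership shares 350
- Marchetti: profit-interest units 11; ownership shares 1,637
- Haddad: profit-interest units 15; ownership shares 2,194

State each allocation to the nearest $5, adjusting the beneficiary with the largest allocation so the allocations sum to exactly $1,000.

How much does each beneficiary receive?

Orozco: $210; Delacroix: $220; Dube: $275; Petrov: $35; Marchetti: $110; Haddad: $150

Totals — profit-interest units 84, ownership shares 15,986.
Blended shares (25% profit-interest units + 75% ownership shares): Orozco 0.2084; Delacroix 0.2189; Dube 0.2783; Petrov 0.0373; Marchetti 0.1095; Haddad 0.1476.
Unrounded shares: Orozco 208.44; Delacroix 218.86; Dube 278.33; Petrov 37.25; Marchetti 109.54; Haddad 147.58.
At nearest $5: Orozco $210; Delacroix $220; Dube $280; Petrov $35; Marchetti $110; Haddad $150. Sum = $1,005.
Difference $1,000 − $1,005 = −$5 applied to largest allocation (Dube): Dube becomes $275.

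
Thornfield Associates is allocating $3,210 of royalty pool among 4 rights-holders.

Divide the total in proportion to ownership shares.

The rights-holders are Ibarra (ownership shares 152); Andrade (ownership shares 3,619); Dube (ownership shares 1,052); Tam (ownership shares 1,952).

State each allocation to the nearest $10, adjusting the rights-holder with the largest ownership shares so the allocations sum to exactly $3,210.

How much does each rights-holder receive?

Ibarra: $70 | Andrade: $1,720 | Dube: $500 | Tam: $920

Sum of ownership shares: 6,775.
Raw shares: Ibarra 152/6,775 × $3,210 = 72.02; Andrade 3,619/6,775 × $3,210 = 1,714.68; Dube 1,052/6,775 × $3,210 = 498.44; Tam 1,952/6,775 × $3,210 = 924.86.
After rounding ($10): Ibarra $70; Andrade $1,710; Dube $500; Tam $920. Sum = $3,200.
Difference $3,210 − $3,200 = +$10 applied to largest ownership shares (Andrade): Andrade becomes $1,720.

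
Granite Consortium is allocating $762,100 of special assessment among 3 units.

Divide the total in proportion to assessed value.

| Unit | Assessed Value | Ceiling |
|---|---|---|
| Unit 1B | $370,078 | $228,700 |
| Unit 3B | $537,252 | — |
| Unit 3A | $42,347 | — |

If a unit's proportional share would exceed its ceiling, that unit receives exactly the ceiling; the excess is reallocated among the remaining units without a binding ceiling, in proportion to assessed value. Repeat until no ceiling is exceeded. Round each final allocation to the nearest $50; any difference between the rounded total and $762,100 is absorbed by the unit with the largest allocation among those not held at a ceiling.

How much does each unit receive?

Combined assessed value = 949,677.
Pro-rata shares before constraints: Unit 1B 296,981.44; Unit 3B 431,135.80; Unit 3A 33,982.76.
Held at cap: Unit 1B ($228,700); residual $533,400 reallocated over remaining assessed value 579,599.
Remaining shares: Unit 3B 494,428.42 → $494,450; Unit 3A 38,971.58 → $38,950.

Unit 1B: $228,700 · Unit 3B: $494,450 · Unit 3A: $38,950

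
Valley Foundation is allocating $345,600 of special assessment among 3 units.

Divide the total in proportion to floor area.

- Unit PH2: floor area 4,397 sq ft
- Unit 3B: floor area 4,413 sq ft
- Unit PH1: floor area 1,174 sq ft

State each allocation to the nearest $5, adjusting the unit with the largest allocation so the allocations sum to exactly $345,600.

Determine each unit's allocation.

Total floor area = 9,984.
Raw shares: Unit PH2 4,397/9,984 × $345,600 = 152,203.85; Unit 3B 4,413/9,984 × $345,600 = 152,757.69; Unit PH1 1,174/9,984 × $345,600 = 40,638.46.
At nearest $5: Unit PH2 $152,205; Unit 3B $152,760; Unit PH1 $40,640. Sum = $345,605.
Difference $345,600 − $345,605 = −$5 applied to largest allocation (Unit 3B): Unit 3B becomes $152,755.

Unit PH2: $152,205 · Unit 3B: $152,755 · Unit PH1: $40,640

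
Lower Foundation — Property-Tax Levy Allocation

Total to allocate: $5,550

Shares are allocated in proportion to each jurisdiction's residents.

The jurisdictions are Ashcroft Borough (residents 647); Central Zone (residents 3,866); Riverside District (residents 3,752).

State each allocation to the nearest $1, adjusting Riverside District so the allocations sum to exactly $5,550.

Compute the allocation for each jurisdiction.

Residents total: 8,265.
Unrounded shares: Ashcroft Borough 647/8,265 × $5,550 = 434.46; Central Zone 3,866/8,265 × $5,550 = 2,596.04; Riverside District 3,752/8,265 × $5,550 = 2,519.49.
After rounding ($1): Ashcroft Borough $434; Central Zone $2,596; Riverside District $2,519. Sum = $5,549.
Difference $5,550 − $5,549 = +$1 applied to Riverside District: Riverside District becomes $2,520.

Ashcroft Borough: $434; Central Zone: $2,596; Riverside District: $2,520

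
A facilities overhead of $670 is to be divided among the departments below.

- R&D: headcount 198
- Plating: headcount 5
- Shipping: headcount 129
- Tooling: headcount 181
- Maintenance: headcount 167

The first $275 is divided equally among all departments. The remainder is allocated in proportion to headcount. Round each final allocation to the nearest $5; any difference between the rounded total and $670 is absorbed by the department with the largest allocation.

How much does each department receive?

Equal tier: $275 ÷ 5 = $55 apiece.
Remainder $395 by headcount (total 680): R&D 115.01 → $115; Plating 2.90 → $5; Shipping 74.93 → $75; Tooling 105.14 → $105; Maintenance 97.01 → $95.
Totals: R&D $55 + $115 = $170; Plating $55 + $5 = $60; Shipping $55 + $75 = $130; Tooling $55 + $105 = $160; Maintenance $55 + $95 = $150.

R&D: $170 · Plating: $60 · Shipping: $130 · Tooling: $160 · Maintenance: $150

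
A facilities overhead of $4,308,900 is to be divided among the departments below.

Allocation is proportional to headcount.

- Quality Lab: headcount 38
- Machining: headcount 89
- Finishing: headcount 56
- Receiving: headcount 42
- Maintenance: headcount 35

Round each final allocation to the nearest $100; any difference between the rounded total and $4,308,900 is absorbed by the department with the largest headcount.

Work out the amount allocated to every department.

Total headcount = 260.
Raw shares: Quality Lab 38/260 × $4,308,900 = 629,762.31; Machining 89/260 × $4,308,900 = 1,474,969.62; Finishing 56/260 × $4,308,900 = 928,070.77; Receiving 42/260 × $4,308,900 = 696,053.08; Maintenance 35/260 × $4,308,900 = 580,044.23.
After rounding ($100): Quality Lab $629,800; Machining $1,475,000; Finishing $928,100; Receiving $696,100; Maintenance $580,000. Sum = $4,309,000.
Difference $4,308,900 − $4,309,000 = −$100 applied to largest headcount (Machining): Machining becomes $1,474,900.

Quality Lab: $629,800 | Machining: $1,474,900 | Finishing: $928,100 | Receiving: $696,100 | Maintenance: $580,000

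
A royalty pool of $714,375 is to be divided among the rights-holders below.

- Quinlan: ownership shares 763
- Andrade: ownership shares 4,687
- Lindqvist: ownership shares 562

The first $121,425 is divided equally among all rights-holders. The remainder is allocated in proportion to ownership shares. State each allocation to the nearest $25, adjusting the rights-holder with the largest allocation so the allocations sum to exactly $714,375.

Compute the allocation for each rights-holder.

Quinlan: $115,725 · Andrade: $502,750 · Lindqvist: $95,900

First tranche $121,425 split equally: $40,475 each.
Remainder $592,950 by ownership shares (total 6,012): Quinlan 75,252.97 → $75,250; Andrade 462,268.24 → $462,275; Lindqvist 55,428.79 → $55,425.
Totals: Quinlan $40,475 + $75,250 = $115,725; Andrade $40,475 + $462,275 = $502,750; Lindqvist $40,475 + $55,425 = $95,900.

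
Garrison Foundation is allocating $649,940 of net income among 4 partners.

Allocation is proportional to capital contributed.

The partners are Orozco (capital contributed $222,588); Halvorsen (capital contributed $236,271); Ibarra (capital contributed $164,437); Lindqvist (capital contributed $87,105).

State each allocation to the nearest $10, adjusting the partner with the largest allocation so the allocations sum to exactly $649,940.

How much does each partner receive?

Orozco: $203,640 | Halvorsen: $216,170 | Ibarra: $150,440 | Lindqvist: $79,690

Total capital contributed = 710,401.
Unrounded shares: Orozco 222,588/710,401 × $649,940 = 203,643.92; Halvorsen 236,271/710,401 × $649,940 = 216,162.38; Ibarra 164,437/710,401 × $649,940 = 150,442.05; Lindqvist 87,105/710,401 × $649,940 = 79,691.64.
Rounded to nearest $10: Orozco $203,640; Halvorsen $216,160; Ibarra $150,440; Lindqvist $79,690. Sum = $649,930.
Difference $649,940 − $649,930 = +$10 applied to largest allocation (Halvorsen): Halvorsen becomes $216,170.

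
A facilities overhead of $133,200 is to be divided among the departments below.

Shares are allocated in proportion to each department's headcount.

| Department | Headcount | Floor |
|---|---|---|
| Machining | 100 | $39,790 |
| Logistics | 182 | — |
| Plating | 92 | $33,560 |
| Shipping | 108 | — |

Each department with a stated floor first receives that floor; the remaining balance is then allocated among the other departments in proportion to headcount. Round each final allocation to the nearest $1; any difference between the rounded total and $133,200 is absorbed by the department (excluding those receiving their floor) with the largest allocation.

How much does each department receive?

Fund the minimums — Machining $39,790; Plating $33,560. Remaining pool $59,850.
Remaining pool split over remaining headcount 290: Logistics 37,561.03 → $37,561; Shipping 22,288.97 → $22,289.

Machining: $39,790 · Logistics: $37,561 · Plating: $33,560 · Shipping: $22,289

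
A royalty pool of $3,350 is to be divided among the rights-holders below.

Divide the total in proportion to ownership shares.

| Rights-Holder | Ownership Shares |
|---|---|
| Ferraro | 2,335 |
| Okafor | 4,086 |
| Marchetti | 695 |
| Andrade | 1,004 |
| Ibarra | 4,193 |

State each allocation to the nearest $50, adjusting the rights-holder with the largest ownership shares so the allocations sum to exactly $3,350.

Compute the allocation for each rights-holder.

Ferraro: $650 | Okafor: $1,100 | Marchetti: $200 | Andrade: $250 | Ibarra: $1,150

Sum of ownership shares: 2,335 + 4,086 + 695 + 1,004 + 4,193 = 12,313.
Pro-rata amounts: Ferraro 635.28; Okafor 1,111.68; Marchetti 189.09; Andrade 273.16; Ibarra 1,140.79.
After rounding ($50): Ferraro $650; Okafor $1,100; Marchetti $200; Andrade $250; Ibarra $1,150. Sum = $3,350.
Rounded total matches; no reconciliation needed.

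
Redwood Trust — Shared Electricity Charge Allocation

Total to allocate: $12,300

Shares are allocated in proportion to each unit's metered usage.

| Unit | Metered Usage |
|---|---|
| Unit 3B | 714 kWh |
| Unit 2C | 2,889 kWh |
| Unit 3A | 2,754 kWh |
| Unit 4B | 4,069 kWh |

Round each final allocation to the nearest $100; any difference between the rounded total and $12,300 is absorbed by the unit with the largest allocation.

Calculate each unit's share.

Unit 3B: $800 · Unit 2C: $3,400 · Unit 3A: $3,200 · Unit 4B: $4,900

Sum of metered usage: 10,426.
Unrounded shares: Unit 3B 714/10,426 × $12,300 = 842.34; Unit 2C 2,889/10,426 × $12,300 = 3,408.28; Unit 3A 2,754/10,426 × $12,300 = 3,249.01; Unit 4B 4,069/10,426 × $12,300 = 4,800.37.
At nearest $100: Unit 3B $800; Unit 2C $3,400; Unit 3A $3,200; Unit 4B $4,800. Sum = $12,200.
Difference $12,300 − $12,200 = +$100 applied to largest allocation (Unit 4B): Unit 4B becomes $4,900.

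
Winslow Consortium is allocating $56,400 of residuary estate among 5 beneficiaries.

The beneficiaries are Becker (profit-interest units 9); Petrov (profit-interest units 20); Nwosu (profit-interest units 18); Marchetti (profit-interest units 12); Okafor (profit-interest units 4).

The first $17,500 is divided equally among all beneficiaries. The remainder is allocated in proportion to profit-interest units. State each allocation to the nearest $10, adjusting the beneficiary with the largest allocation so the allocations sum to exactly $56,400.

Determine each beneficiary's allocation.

Becker: $9,060; Petrov: $15,850; Nwosu: $14,610; Marchetti: $10,910; Okafor: $5,970

Equal tier: $17,500 ÷ 5 = $3,500 apiece.
Remainder $38,900 by profit-interest units (total 63): Becker 5,557.14 → $5,560; Petrov 12,349.21 → $12,350; Nwosu 11,114.29 → $11,110; Marchetti 7,409.52 → $7,410; Okafor 2,469.84 → $2,470.
Totals: Becker $3,500 + $5,560 = $9,060; Petrov $3,500 + $12,350 = $15,850; Nwosu $3,500 + $11,110 = $14,610; Marchetti $3,500 + $7,410 = $10,910; Okafor $3,500 + $2,470 = $5,970.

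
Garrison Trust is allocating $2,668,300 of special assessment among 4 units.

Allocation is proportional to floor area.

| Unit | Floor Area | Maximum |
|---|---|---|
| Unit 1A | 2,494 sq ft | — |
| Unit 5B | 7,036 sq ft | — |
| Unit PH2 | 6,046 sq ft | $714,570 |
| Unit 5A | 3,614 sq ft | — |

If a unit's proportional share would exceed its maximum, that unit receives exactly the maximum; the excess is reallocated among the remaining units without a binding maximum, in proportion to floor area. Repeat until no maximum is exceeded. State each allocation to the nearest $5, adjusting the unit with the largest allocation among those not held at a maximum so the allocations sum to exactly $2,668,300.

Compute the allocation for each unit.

Unit 1A: $370,710 · Unit 5B: $1,045,835 · Unit PH2: $714,570 · Unit 5A: $537,185

Combined floor area = 19,190.
Proportional shares (ignoring caps): Unit 1A 346,781.67; Unit 5B 978,330.32; Unit PH2 840,674.40; Unit 5A 502,513.61.
Held at cap: Unit PH2 ($714,570); residual $1,953,730 reallocated over remaining floor area 13,144.
Shares after redistribution: Unit 1A 370,709.27 → $370,710; Unit 5B 1,045,834.17 → $1,045,835; Unit 5A 537,186.57 → $537,185.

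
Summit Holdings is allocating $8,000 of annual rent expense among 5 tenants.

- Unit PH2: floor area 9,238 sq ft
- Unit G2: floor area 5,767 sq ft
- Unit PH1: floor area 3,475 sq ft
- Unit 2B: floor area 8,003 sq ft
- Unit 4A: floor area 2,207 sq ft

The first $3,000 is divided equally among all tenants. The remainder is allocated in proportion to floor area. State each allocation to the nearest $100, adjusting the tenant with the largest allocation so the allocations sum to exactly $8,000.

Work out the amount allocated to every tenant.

Equal tier: $3,000 ÷ 5 = $600 apiece.
Remainder $5,000 by floor area (total 28,690): Unit PH2 1,609.97 → $1,600; Unit G2 1,005.05 → $1,000; Unit PH1 605.61 → $600; Unit 2B 1,394.74 → $1,400; Unit 4A 384.63 → $400.
Totals: Unit PH2 $600 + $1,600 = $2,200; Unit G2 $600 + $1,000 = $1,600; Unit PH1 $600 + $600 = $1,200; Unit 2B $600 + $1,400 = $2,000; Unit 4A $600 + $400 = $1,000.

Unit PH2: $2,200 | Unit G2: $1,600 | Unit PH1: $1,200 | Unit 2B: $2,000 | Unit 4A: $1,000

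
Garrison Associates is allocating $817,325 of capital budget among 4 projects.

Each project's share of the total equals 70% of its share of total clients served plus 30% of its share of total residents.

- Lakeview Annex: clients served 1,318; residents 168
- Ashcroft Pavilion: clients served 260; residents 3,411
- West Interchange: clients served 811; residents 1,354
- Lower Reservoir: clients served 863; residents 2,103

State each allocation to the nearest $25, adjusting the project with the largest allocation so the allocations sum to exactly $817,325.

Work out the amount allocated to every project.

Totals — clients served 3,252, residents 7,036.
Combined weights (70% clients served + 30% residents): Lakeview Annex 0.2909; Ashcroft Pavilion 0.2014; West Interchange 0.2323; Lower Reservoir 0.2754.
Pro-rata amounts: Lakeview Annex 237,731.64; Ashcroft Pavilion 164,611.96; West Interchange 189,865.55; Lower Reservoir 225,115.85.
Rounded to nearest $25: Lakeview Annex $237,725; Ashcroft Pavilion $164,600; West Interchange $189,875; Lower Reservoir $225,125. Sum = $817,325.
Sum already equals the total — no adjustment.

Lakeview Annex: $237,725 · Ashcroft Pavilion: $164,600 · West Interchange: $189,875 · Lower Reservoir: $225,125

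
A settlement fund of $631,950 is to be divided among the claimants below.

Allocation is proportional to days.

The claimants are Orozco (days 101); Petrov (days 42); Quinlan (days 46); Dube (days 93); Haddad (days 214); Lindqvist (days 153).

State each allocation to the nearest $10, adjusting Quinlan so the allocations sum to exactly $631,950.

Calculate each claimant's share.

Total days = 649.
Pro-rata amounts: Orozco 101/649 × $631,950 = 98,346.61; Petrov 42/649 × $631,950 = 40,896.61; Quinlan 46/649 × $631,950 = 44,791.53; Dube 93/649 × $631,950 = 90,556.78; Haddad 214/649 × $631,950 = 208,377.97; Lindqvist 153/649 × $631,950 = 148,980.51.
At nearest $10: Orozco $98,350; Petrov $40,900; Quinlan $44,790; Dube $90,560; Haddad $208,380; Lindqvist $148,980. Sum = $631,960.
Difference $631,950 − $631,960 = −$10 applied to Quinlan: Quinlan becomes $44,780.

Orozco: $98,350 · Petrov: $40,900 · Quinlan: $44,780 · Dube: $90,560 · Haddad: $208,380 · Lindqvist: $148,980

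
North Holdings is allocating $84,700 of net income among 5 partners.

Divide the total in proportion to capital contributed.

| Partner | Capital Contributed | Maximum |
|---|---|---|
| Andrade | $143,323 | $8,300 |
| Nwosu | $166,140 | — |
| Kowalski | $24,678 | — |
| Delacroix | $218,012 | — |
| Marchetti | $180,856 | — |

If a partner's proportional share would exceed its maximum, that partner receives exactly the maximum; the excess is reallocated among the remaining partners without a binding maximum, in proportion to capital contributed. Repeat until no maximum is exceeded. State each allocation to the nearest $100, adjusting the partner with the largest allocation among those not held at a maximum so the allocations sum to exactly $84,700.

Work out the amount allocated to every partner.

Total capital contributed = 733,009.
Proportional shares (ignoring caps): Andrade 16,561.13; Nwosu 19,197.66; Kowalski 2,851.57; Delacroix 25,191.53; Marchetti 20,898.11.
Capped: Andrade ($8,300); remaining pool $76,400 reallocated over remaining capital contributed 589,686.
Shares after redistribution: Nwosu 21,525.18 → $21,500; Kowalski 3,197.29 → $3,200; Delacroix 28,245.74 → $28,200; Marchetti 23,431.79 → $23,400.
Rounding difference +$100 applied to Delacroix → $28,300.

Andrade: $8,300 | Nwosu: $21,500 | Kowalski: $3,200 | Delacroix: $28,300 | Marchetti: $23,400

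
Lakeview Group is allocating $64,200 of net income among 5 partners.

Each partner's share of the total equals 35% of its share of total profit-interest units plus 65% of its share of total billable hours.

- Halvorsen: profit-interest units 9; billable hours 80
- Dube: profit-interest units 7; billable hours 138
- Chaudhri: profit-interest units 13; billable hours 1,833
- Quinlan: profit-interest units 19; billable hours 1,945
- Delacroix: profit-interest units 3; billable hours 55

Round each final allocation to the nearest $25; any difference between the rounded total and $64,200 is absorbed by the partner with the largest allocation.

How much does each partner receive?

Profit-interest units total 51; billable hours total 4,051.
Combined weights (35% profit-interest units + 65% billable hours): Halvorsen 0.0746; Dube 0.0702; Chaudhri 0.3833; Quinlan 0.4425; Delacroix 0.0294.
Pro-rata amounts: Halvorsen 4,789.39; Dube 4,505.68; Chaudhri 24,609.67; Quinlan 28,406.93; Delacroix 1,888.33.
Rounded to nearest $25: Halvorsen $4,800; Dube $4,500; Chaudhri $24,600; Quinlan $28,400; Delacroix $1,900. Sum = $64,200.
Rounded total matches; no reconciliation needed.

Halvorsen: $4,800; Dube: $4,500; Chaudhri: $24,600; Quinlan: $28,400; Delacroix: $1,900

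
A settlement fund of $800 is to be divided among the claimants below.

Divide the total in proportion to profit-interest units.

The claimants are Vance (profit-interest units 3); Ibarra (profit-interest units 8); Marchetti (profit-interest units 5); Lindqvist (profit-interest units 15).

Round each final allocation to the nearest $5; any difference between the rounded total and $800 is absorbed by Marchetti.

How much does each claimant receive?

Sum of profit-interest units: 31.
Unrounded shares: Vance 3/31 × $800 = 77.42; Ibarra 8/31 × $800 = 206.45; Marchetti 5/31 × $800 = 129.03; Lindqvist 15/31 × $800 = 387.10.
After rounding ($5): Vance $75; Ibarra $205; Marchetti $130; Lindqvist $385. Sum = $795.
Difference $800 − $795 = +$5 applied to Marchetti: Marchetti becomes $135.

Vance: $75 · Ibarra: $205 · Marchetti: $135 · Lindqvist: $385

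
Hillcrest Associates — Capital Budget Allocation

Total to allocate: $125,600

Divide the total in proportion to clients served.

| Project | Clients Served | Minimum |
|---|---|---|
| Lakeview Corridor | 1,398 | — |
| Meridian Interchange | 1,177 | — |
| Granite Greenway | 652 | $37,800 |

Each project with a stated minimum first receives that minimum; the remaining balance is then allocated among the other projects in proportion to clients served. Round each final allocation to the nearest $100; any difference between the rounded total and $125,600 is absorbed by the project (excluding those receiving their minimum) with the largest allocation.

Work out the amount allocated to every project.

Lakeview Corridor: $47,700; Meridian Interchange: $40,100; Granite Greenway: $37,800

Guaranteed amounts: Granite Greenway $37,800. Residual $87,800.
Residual split over remaining clients served 2,575: Lakeview Corridor 47,667.73 → $47,700; Meridian Interchange 40,132.27 → $40,100.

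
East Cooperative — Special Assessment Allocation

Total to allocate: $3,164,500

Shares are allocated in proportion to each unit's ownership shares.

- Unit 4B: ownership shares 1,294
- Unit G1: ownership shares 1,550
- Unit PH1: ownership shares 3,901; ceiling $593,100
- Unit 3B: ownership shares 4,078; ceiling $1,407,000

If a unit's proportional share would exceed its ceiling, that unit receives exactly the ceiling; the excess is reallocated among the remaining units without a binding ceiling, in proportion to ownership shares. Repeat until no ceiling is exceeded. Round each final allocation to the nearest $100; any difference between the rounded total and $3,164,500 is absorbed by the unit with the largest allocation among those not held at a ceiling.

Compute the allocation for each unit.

Total ownership shares = 10,823.
Unconstrained shares: Unit 4B 378,348.24; Unit G1 453,199.21; Unit PH1 1,140,600.06; Unit 3B 1,192,352.49.
Capped: Unit PH1 ($593,100); remaining pool $2,571,400 reallocated over remaining ownership shares 6,922.
Capped: Unit 3B ($1,407,000); remaining pool $1,164,400 reallocated over remaining ownership shares 2,844.
Redistributed shares: Unit 4B 529,793.81 → $529,800; Unit G1 634,606.19 → $634,600.

Unit 4B: $529,800 | Unit G1: $634,600 | Unit PH1: $593,100 | Unit 3B: $1,407,000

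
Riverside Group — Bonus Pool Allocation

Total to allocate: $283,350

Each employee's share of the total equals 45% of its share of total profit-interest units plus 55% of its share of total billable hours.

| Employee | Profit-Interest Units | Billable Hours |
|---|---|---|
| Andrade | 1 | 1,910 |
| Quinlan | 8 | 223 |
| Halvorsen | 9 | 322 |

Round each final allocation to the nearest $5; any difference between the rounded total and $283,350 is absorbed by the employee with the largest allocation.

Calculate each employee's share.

Profit-interest units total 18; billable hours total 2,455.
Combined weights (45% profit-interest units + 55% billable hours): Andrade 0.4529; Quinlan 0.2500; Halvorsen 0.2971.
Unrounded shares: Andrade 128,329.85; Quinlan 70,825.96; Halvorsen 84,194.19.
At nearest $5: Andrade $128,330; Quinlan $70,825; Halvorsen $84,195. Sum = $283,350.
Sum already equals the total — no adjustment.

Andrade: $128,330 | Quinlan: $70,825 | Halvorsen: $84,195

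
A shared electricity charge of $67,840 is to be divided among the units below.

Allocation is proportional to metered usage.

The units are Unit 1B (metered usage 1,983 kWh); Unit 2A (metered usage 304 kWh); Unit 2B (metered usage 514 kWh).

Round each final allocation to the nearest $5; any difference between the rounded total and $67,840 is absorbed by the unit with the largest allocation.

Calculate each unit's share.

Unit 1B: $48,025 · Unit 2A: $7,365 · Unit 2B: $12,450

Total metered usage = 2,801.
Unrounded shares: Unit 1B 1,983/2,801 × $67,840 = 48,028.10; Unit 2A 304/2,801 × $67,840 = 7,362.86; Unit 2B 514/2,801 × $67,840 = 12,449.04.
Rounded to nearest $5: Unit 1B $48,030; Unit 2A $7,365; Unit 2B $12,450. Sum = $67,845.
Difference $67,840 − $67,845 = −$5 applied to largest allocation (Unit 1B): Unit 1B becomes $48,025.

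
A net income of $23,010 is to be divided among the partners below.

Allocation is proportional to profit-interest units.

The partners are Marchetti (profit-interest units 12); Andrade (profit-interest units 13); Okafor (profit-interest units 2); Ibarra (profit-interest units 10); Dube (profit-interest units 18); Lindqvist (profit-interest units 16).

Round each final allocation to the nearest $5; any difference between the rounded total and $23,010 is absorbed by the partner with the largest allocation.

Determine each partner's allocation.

Profit-interest units total: 71.
Unrounded shares: Marchetti 12/71 × $23,010 = 3,889.01; Andrade 13/71 × $23,010 = 4,213.10; Okafor 2/71 × $23,010 = 648.17; Ibarra 10/71 × $23,010 = 3,240.85; Dube 18/71 × $23,010 = 5,833.52; Lindqvist 16/71 × $23,010 = 5,185.35.
Rounded to nearest $5: Marchetti $3,890; Andrade $4,215; Okafor $650; Ibarra $3,240; Dube $5,835; Lindqvist $5,185. Sum = $23,015.
Difference $23,010 − $23,015 = −$5 applied to largest allocation (Dube): Dube becomes $5,830.

Marchetti: $3,890 · Andrade: $4,215 · Okafor: $650 · Ibarra: $3,240 · Dube: $5,830 · Lindqvist: $5,185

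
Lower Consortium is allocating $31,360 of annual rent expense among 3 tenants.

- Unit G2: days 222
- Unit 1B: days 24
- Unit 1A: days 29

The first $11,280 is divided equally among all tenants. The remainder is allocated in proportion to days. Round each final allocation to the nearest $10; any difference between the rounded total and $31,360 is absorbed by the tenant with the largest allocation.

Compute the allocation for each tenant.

Unit G2: $19,970 · Unit 1B: $5,510 · Unit 1A: $5,880

Equal tier: $11,280 ÷ 3 = $3,760 apiece.
Remainder $20,080 by days (total 275): Unit G2 16,210.04 → $16,210; Unit 1B 1,752.44 → $1,750; Unit 1A 2,117.53 → $2,120.
Totals: Unit G2 $3,760 + $16,210 = $19,970; Unit 1B $3,760 + $1,750 = $5,510; Unit 1A $3,760 + $2,120 = $5,880.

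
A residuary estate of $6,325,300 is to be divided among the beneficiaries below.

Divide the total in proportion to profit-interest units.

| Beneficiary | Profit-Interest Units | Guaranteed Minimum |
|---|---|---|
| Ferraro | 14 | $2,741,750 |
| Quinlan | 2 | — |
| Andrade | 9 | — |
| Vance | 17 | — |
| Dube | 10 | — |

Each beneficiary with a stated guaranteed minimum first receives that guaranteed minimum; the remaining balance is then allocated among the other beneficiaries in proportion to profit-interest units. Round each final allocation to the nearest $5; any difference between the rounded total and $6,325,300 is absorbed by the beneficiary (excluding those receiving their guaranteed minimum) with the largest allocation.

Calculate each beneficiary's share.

Fund the minimums — Ferraro $2,741,750. Residual $3,583,550.
Residual split over remaining profit-interest units 38: Quinlan 188,607.89 → $188,610; Andrade 848,735.53 → $848,735; Vance 1,603,167.11 → $1,603,165; Dube 943,039.47 → $943,040.

Ferraro: $2,741,750 | Quinlan: $188,610 | Andrade: $848,735 | Vance: $1,603,165 | Dube: $943,040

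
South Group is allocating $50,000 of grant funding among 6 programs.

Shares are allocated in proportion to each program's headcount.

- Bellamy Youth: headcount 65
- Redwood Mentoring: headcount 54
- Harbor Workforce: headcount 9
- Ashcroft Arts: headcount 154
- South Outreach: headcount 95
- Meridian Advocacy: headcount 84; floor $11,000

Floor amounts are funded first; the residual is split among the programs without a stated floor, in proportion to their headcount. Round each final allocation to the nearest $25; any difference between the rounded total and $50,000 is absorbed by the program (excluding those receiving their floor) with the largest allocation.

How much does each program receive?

Bellamy Youth: $6,725 · Redwood Mentoring: $5,575 · Harbor Workforce: $925 · Ashcroft Arts: $15,950 · South Outreach: $9,825 · Meridian Advocacy: $11,000

Fund the minimums — Meridian Advocacy $11,000. Residual $39,000.
Residual split over remaining headcount 377: Bellamy Youth 6,724.14 → $6,725; Redwood Mentoring 5,586.21 → $5,575; Harbor Workforce 931.03 → $925; Ashcroft Arts 15,931.03 → $15,925; South Outreach 9,827.59 → $9,825.
Rounding difference +$25 applied to Ashcroft Arts → $15,950.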